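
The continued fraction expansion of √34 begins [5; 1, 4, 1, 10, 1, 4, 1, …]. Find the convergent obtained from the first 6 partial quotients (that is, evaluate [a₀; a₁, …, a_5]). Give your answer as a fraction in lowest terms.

414/71

a_0 = 5: 5/1
a_1 = 1: 6/1
a_2 = 4: 29/5
a_3 = 1: 35/6
a_4 = 10: 379/65
a_5 = 1: 414/71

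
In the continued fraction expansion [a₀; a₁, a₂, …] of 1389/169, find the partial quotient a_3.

Apply division with remainder until the remainder is 0:
⌊1389/169⌋ = 8, remainder 37
⌊169/37⌋ = 4, remainder 21
⌊37/21⌋ = 1, remainder 16
⌊21/16⌋ = 1, remainder 5

1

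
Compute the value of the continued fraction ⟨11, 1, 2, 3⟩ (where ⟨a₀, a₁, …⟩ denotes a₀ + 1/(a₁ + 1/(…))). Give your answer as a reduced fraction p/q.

117/10

Work from the innermost term outward:
Start with 3.
2 + 1/(3/1) = 2 + 1/3 = 7/3
1 + 1/(7/3) = 1 + 3/7 = 10/7
11 + 1/(10/7) = 11 + 7/10 = 117/10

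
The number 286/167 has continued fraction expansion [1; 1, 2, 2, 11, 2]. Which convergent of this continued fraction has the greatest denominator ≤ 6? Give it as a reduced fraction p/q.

a_0 = 1: 1/1  (≤ bound)
a_1 = 1: 2/1  (≤ bound)
a_2 = 2: 5/3  (≤ bound)
a_3 = 2: 12/7  (> 6, stop)

5/3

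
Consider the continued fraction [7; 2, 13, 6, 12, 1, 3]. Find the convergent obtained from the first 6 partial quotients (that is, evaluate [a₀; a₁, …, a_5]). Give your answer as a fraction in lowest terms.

Start with 1.
12 + 1/(1/1) = 12 + 1/1 = 13/1
6 + 1/(13/1) = 6 + 1/13 = 79/13
13 + 1/(79/13) = 13 + 13/79 = 1040/79
2 + 1/(1040/79) = 2 + 79/1040 = 2159/1040
7 + 1/(2159/1040) = 7 + 1040/2159 = 16153/2159

16153/2159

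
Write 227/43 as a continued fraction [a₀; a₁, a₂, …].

Repeatedly divide and take the remainder:
227 = 5·43 + 12, so a_0 = 5
43 = 3·12 + 7, so a_1 = 3
12 = 1·7 + 5, so a_2 = 1
7 = 1·5 + 2, so a_3 = 1
5 = 2·2 + 1, so a_4 = 2
2 = 2·1 + 0, so a_5 = 2

[5; 3, 1, 1, 2, 2]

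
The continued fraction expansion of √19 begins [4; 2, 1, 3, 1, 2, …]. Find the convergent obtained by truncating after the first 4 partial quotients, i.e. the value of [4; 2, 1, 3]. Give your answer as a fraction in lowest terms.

48/11

a_0 = 4: 4/1
a_1 = 2: 9/2
a_2 = 1: 13/3
a_3 = 3: 48/11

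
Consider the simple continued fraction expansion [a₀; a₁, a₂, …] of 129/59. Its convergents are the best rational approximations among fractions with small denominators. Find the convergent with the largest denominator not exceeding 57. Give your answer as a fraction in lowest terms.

35/16

a_0 = 2: 2/1  (≤ bound)
a_1 = 5: 11/5  (≤ bound)
a_2 = 2: 24/11  (≤ bound)
a_3 = 1: 35/16  (≤ bound)
a_4 = 3: 129/59  (> 57, stop)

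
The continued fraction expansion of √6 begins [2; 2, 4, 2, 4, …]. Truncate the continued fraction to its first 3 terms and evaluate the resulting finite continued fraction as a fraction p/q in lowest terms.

22/9

Start with 4.
2 + 1/(4/1) = 2 + 1/4 = 9/4
2 + 1/(9/4) = 2 + 4/9 = 22/9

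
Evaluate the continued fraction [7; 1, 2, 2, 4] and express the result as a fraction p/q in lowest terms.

Start with 4.
2 + 1/(4/1) = 2 + 1/4 = 9/4
2 + 1/(9/4) = 2 + 4/9 = 22/9
1 + 1/(22/9) = 1 + 9/22 = 31/22
7 + 1/(31/22) = 7 + 22/31 = 239/31

239/31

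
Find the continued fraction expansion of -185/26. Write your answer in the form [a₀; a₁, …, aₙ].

-185 = -8·26 + 23, so a_0 = -8
26 = 1·23 + 3, so a_1 = 1
23 = 7·3 + 2, so a_2 = 7
3 = 1·2 + 1, so a_3 = 1
2 = 2·1 + 0, so a_4 = 2

[-8; 1, 7, 1, 2]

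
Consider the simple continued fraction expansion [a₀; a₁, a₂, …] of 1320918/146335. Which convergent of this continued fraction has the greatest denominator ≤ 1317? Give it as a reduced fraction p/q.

677/75

a_0 = 9: 9/1  (≤ bound)
a_1 = 37: 334/37  (≤ bound)
a_2 = 2: 677/75  (≤ bound)
a_3 = 34: 23352/2587  (> 1317, stop)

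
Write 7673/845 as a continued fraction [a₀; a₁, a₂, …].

[9; 12, 2, 2, 1, 9]

⌊7673/845⌋ = 9, remainder 68
⌊845/68⌋ = 12, remainder 29
⌊68/29⌋ = 2, remainder 10
⌊29/10⌋ = 2, remainder 9
⌊10/9⌋ = 1, remainder 1
⌊9/1⌋ = 9, remainder 0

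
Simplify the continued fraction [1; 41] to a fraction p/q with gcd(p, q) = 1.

Start with 41.
1 + 1/(41/1) = 1 + 1/41 = 42/41

42/41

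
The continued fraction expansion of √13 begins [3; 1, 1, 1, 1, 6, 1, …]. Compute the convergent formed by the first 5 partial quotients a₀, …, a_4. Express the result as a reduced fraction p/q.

18/5

a_0 = 3: 3/1
a_1 = 1: 4/1
a_2 = 1: 7/2
a_3 = 1: 11/3
a_4 = 1: 18/5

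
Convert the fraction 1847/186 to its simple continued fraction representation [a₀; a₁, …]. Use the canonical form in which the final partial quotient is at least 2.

⌊1847/186⌋ = 9, remainder 173
⌊186/173⌋ = 1, remainder 13
⌊173/13⌋ = 13, remainder 4
⌊13/4⌋ = 3, remainder 1
⌊4/1⌋ = 4, remainder 0

[9; 1, 13, 3, 4]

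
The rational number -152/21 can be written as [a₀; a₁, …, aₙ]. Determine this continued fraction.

-152 ÷ 21 → quotient -8, remainder 16
21 ÷ 16 → quotient 1, remainder 5
16 ÷ 5 → quotient 3, remainder 1
5 ÷ 1 → quotient 5, remainder 0

[-8; 1, 3, 5]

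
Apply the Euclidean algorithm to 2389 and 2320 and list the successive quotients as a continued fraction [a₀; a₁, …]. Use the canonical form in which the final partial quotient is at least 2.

[1; 33, 1, 1, 1, 1, 1, 8]

Run the Euclidean algorithm, recording each quotient:
2389 = 1·2320 + 69, so a_0 = 1
2320 = 33·69 + 43, so a_1 = 33
69 = 1·43 + 26, so a_2 = 1
43 = 1·26 + 17, so a_3 = 1
26 = 1·17 + 9, so a_4 = 1
17 = 1·9 + 8, so a_5 = 1
9 = 1·8 + 1, so a_6 = 1
8 = 8·1 + 0, so a_7 = 8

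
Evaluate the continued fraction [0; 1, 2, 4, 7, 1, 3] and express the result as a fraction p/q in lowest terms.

a_0 = 0: 0/1
a_1 = 1: 1/1
a_2 = 2: 2/3
a_3 = 4: 9/13
a_4 = 7: 65/94
a_5 = 1: 74/107
a_6 = 3: 287/415

287/415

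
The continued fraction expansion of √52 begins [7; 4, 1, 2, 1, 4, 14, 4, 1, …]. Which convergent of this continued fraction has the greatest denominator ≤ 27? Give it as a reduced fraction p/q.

137/19

a_0 = 7: 7/1  (≤ bound)
a_1 = 4: 29/4  (≤ bound)
a_2 = 1: 36/5  (≤ bound)
a_3 = 2: 101/14  (≤ bound)
a_4 = 1: 137/19  (≤ bound)
a_5 = 4: 649/90  (> 27, stop)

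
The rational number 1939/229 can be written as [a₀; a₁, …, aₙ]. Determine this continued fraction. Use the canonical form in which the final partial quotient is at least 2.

1939 ÷ 229 → quotient 8, remainder 107
229 ÷ 107 → quotient 2, remainder 15
107 ÷ 15 → quotient 7, remainder 2
15 ÷ 2 → quotient 7, remainder 1
2 ÷ 1 → quotient 2, remainder 0

[8; 2, 7, 7, 2]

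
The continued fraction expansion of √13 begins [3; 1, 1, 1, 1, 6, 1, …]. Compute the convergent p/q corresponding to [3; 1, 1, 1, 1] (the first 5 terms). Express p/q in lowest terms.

Build up convergents one term at a time:
a_0 = 3: 3/1
a_1 = 1: 4/1
a_2 = 1: 7/2
a_3 = 1: 11/3
a_4 = 1: 18/5

18/5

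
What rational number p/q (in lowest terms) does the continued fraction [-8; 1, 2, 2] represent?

Start with 2.
2 + 1/(2/1) = 2 + 1/2 = 5/2
1 + 1/(5/2) = 1 + 2/5 = 7/5
-8 + 1/(7/5) = -8 + 5/7 = -51/7

-51/7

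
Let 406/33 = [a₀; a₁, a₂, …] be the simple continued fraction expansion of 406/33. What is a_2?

⌊406/33⌋ = 12, remainder 10
⌊33/10⌋ = 3, remainder 3
⌊10/3⌋ = 3, remainder 1

3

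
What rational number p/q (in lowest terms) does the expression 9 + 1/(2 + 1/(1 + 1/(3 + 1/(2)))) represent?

234/25

Start with 2.
3 + 1/(2/1) = 3 + 1/2 = 7/2
1 + 1/(7/2) = 1 + 2/7 = 9/7
2 + 1/(9/7) = 2 + 7/9 = 25/9
9 + 1/(25/9) = 9 + 9/25 = 234/25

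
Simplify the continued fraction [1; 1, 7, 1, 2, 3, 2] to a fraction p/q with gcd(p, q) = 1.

a_0 = 1: 1/1
a_1 = 1: 2/1
a_2 = 7: 15/8
a_3 = 1: 17/9
a_4 = 2: 49/26
a_5 = 3: 164/87
a_6 = 2: 377/200

377/200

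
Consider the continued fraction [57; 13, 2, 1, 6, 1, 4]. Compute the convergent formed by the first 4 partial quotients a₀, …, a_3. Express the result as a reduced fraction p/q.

Start with 1.
2 + 1/(1/1) = 2 + 1/1 = 3/1
13 + 1/(3/1) = 13 + 1/3 = 40/3
57 + 1/(40/3) = 57 + 3/40 = 2283/40

2283/40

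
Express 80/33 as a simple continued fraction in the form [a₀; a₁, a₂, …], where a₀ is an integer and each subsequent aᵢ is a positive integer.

[2; 2, 2, 1, 4]

80 = 2·33 + 14, so a_0 = 2
33 = 2·14 + 5, so a_1 = 2
14 = 2·5 + 4, so a_2 = 2
5 = 1·4 + 1, so a_3 = 1
4 = 4·1 + 0, so a_4 = 4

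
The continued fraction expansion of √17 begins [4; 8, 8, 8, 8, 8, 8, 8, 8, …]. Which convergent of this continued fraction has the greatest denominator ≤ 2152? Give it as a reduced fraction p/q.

2177/528

a_0 = 4: 4/1  (≤ bound)
a_1 = 8: 33/8  (≤ bound)
a_2 = 8: 268/65  (≤ bound)
a_3 = 8: 2177/528  (≤ bound)
a_4 = 8: 17684/4289  (> 2152, stop)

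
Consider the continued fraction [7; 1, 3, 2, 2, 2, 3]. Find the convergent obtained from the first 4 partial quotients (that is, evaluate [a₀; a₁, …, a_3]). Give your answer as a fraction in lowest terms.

Compute successive convergents:
a_0 = 7: 7/1
a_1 = 1: 8/1
a_2 = 3: 31/4
a_3 = 2: 70/9

70/9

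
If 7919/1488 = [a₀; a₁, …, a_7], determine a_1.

3

7919 = 5·1488 + 479, so a_0 = 5
1488 = 3·479 + 51, so a_1 = 3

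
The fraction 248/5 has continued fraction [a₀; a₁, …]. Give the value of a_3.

2

⌊248/5⌋ = 49, remainder 3
⌊5/3⌋ = 1, remainder 2
⌊3/2⌋ = 1, remainder 1
⌊2/1⌋ = 2, remainder 0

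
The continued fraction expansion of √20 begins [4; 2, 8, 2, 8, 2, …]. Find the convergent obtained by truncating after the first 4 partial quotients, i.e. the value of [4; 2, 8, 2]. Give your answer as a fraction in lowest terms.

Collapse the nested fraction from the inside out:
Start with 2.
8 + 1/(2/1) = 8 + 1/2 = 17/2
2 + 1/(17/2) = 2 + 2/17 = 36/17
4 + 1/(36/17) = 4 + 17/36 = 161/36

161/36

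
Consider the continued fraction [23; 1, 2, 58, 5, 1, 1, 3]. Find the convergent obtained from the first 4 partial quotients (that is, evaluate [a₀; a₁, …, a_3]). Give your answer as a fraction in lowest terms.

a_0 = 23: 23/1
a_1 = 1: 24/1
a_2 = 2: 71/3
a_3 = 58: 4142/175

4142/175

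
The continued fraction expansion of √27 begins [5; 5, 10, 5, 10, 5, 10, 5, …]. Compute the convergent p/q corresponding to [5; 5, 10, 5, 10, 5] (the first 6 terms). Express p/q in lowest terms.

70226/13515

Collapse the nested fraction from the inside out:
Start with 5.
10 + 1/(5/1) = 10 + 1/5 = 51/5
5 + 1/(51/5) = 5 + 5/51 = 260/51
10 + 1/(260/51) = 10 + 51/260 = 2651/260
5 + 1/(2651/260) = 5 + 260/2651 = 13515/2651
5 + 1/(13515/2651) = 5 + 2651/13515 = 70226/13515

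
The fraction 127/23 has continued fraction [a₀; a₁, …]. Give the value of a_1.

1

127 = 5·23 + 12, so a_0 = 5
23 = 1·12 + 11, so a_1 = 1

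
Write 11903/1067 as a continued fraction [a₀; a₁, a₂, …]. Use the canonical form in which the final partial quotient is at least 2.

[11; 6, 2, 2, 1, 23]

⌊11903/1067⌋ = 11, remainder 166
⌊1067/166⌋ = 6, remainder 71
⌊166/71⌋ = 2, remainder 24
⌊71/24⌋ = 2, remainder 23
⌊24/23⌋ = 1, remainder 1
⌊23/1⌋ = 23, remainder 0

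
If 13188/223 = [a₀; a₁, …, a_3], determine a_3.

6

13188 = 59·223 + 31, so a_0 = 59
223 = 7·31 + 6, so a_1 = 7
31 = 5·6 + 1, so a_2 = 5
6 = 6·1 + 0, so a_3 = 6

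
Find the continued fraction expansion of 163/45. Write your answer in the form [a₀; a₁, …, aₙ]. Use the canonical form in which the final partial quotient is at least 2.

[3; 1, 1, 1, 1, 1, 5]

163 ÷ 45 → quotient 3, remainder 28
45 ÷ 28 → quotient 1, remainder 17
28 ÷ 17 → quotient 1, remainder 11
17 ÷ 11 → quotient 1, remainder 6
11 ÷ 6 → quotient 1, remainder 5
6 ÷ 5 → quotient 1, remainder 1
5 ÷ 1 → quotient 5, remainder 0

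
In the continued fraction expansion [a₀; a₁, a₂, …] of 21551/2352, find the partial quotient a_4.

1

Apply division with remainder until the remainder is 0:
⌊21551/2352⌋ = 9, remainder 383
⌊2352/383⌋ = 6, remainder 54
⌊383/54⌋ = 7, remainder 5
⌊54/5⌋ = 10, remainder 4
⌊5/4⌋ = 1, remainder 1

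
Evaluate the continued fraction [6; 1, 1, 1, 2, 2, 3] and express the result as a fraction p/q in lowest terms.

Compute successive convergents:
a_0 = 6: 6/1
a_1 = 1: 7/1
a_2 = 1: 13/2
a_3 = 1: 20/3
a_4 = 2: 53/8
a_5 = 2: 126/19
a_6 = 3: 431/65

431/65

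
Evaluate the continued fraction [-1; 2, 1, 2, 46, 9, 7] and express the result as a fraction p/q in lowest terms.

Compute successive convergents:
a_0 = -1: -1/1
a_1 = 2: -1/2
a_2 = 1: -2/3
a_3 = 2: -5/8
a_4 = 46: -232/371
a_5 = 9: -2093/3347
a_6 = 7: -14883/23800

-14883/23800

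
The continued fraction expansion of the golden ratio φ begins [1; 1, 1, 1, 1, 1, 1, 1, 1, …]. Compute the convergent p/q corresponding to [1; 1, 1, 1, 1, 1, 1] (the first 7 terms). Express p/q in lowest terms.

Work from the innermost term outward:
Start with 1.
1 + 1/(1/1) = 1 + 1/1 = 2/1
1 + 1/(2/1) = 1 + 1/2 = 3/2
1 + 1/(3/2) = 1 + 2/3 = 5/3
1 + 1/(5/3) = 1 + 3/5 = 8/5
1 + 1/(8/5) = 1 + 5/8 = 13/8
1 + 1/(13/8) = 1 + 8/13 = 21/13

21/13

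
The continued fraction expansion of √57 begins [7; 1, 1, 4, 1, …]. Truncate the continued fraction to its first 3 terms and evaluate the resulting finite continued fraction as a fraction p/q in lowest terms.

15/2

Use the convergent recurrence hₖ = aₖ·hₖ₋₁ + hₖ₋₂ (and likewise for the denominators kₖ):
a_0 = 7: 7/1
a_1 = 1: 8/1
a_2 = 1: 15/2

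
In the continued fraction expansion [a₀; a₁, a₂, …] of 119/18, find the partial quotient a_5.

3

⌊119/18⌋ = 6, remainder 11
⌊18/11⌋ = 1, remainder 7
⌊11/7⌋ = 1, remainder 4
⌊7/4⌋ = 1, remainder 3
⌊4/3⌋ = 1, remainder 1
⌊3/1⌋ = 3, remainder 0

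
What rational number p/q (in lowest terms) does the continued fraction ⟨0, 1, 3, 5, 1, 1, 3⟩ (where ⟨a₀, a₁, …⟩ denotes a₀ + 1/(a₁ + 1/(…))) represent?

Start with 3.
1 + 1/(3/1) = 1 + 1/3 = 4/3
1 + 1/(4/3) = 1 + 3/4 = 7/4
5 + 1/(7/4) = 5 + 4/7 = 39/7
3 + 1/(39/7) = 3 + 7/39 = 124/39
1 + 1/(124/39) = 1 + 39/124 = 163/124
0 + 1/(163/124) = 0 + 124/163 = 124/163

124/163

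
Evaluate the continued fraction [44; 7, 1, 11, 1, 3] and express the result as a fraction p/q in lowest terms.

17827/404

a_0 = 44: 44/1
a_1 = 7: 309/7
a_2 = 1: 353/8
a_3 = 11: 4192/95
a_4 = 1: 4545/103
a_5 = 3: 17827/404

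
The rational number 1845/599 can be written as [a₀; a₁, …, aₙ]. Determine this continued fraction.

1845 = 3·599 + 48, so a_0 = 3
599 = 12·48 + 23, so a_1 = 12
48 = 2·23 + 2, so a_2 = 2
23 = 11·2 + 1, so a_3 = 11
2 = 2·1 + 0, so a_4 = 2

[3; 12, 2, 11, 2]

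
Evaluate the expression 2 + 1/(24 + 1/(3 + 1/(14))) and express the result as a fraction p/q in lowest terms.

Compute successive convergents:
a_0 = 2: 2/1
a_1 = 24: 49/24
a_2 = 3: 149/73
a_3 = 14: 2135/1046

2135/1046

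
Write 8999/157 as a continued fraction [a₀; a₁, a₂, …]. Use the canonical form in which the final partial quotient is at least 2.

Repeatedly divide and take the remainder:
⌊8999/157⌋ = 57, remainder 50
⌊157/50⌋ = 3, remainder 7
⌊50/7⌋ = 7, remainder 1
⌊7/1⌋ = 7, remainder 0

[57; 3, 7, 7]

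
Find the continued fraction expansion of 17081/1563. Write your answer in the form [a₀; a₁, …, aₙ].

Repeatedly divide and take the remainder:
17081 = 10·1563 + 1451, so a_0 = 10
1563 = 1·1451 + 112, so a_1 = 1
1451 = 12·112 + 107, so a_2 = 12
112 = 1·107 + 5, so a_3 = 1
107 = 21·5 + 2, so a_4 = 21
5 = 2·2 + 1, so a_5 = 2
2 = 2·1 + 0, so a_6 = 2

[10; 1, 12, 1, 21, 2, 2]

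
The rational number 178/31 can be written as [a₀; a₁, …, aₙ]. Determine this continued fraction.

⌊178/31⌋ = 5, remainder 23
⌊31/23⌋ = 1, remainder 8
⌊23/8⌋ = 2, remainder 7
⌊8/7⌋ = 1, remainder 1
⌊7/1⌋ = 7, remainder 0

[5; 1, 2, 1, 7]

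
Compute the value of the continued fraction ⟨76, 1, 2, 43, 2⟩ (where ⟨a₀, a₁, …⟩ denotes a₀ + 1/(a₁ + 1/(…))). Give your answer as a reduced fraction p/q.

20164/263

Use the convergent recurrence hₖ = aₖ·hₖ₋₁ + hₖ₋₂ (and likewise for the denominators kₖ):
a_0 = 76: 76/1
a_1 = 1: 77/1
a_2 = 2: 230/3
a_3 = 43: 9967/130
a_4 = 2: 20164/263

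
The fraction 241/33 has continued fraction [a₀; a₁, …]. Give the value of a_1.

3

⌊241/33⌋ = 7, remainder 10
⌊33/10⌋ = 3, remainder 3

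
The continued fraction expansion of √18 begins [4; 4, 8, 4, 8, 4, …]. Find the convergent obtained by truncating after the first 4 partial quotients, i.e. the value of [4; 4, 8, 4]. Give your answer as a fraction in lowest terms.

577/136

Collapse the nested fraction from the inside out:
Start with 4.
8 + 1/(4/1) = 8 + 1/4 = 33/4
4 + 1/(33/4) = 4 + 4/33 = 136/33
4 + 1/(136/33) = 4 + 33/136 = 577/136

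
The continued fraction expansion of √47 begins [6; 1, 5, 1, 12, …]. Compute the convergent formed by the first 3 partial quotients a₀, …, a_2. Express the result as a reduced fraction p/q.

41/6

Start with 5.
1 + 1/(5/1) = 1 + 1/5 = 6/5
6 + 1/(6/5) = 6 + 5/6 = 41/6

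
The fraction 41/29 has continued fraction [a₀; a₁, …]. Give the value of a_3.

Apply division with remainder until the remainder is 0:
41 ÷ 29 → quotient 1, remainder 12
29 ÷ 12 → quotient 2, remainder 5
12 ÷ 5 → quotient 2, remainder 2
5 ÷ 2 → quotient 2, remainder 1

2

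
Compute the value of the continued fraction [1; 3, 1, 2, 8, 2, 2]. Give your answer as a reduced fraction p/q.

Start with 2.
2 + 1/(2/1) = 2 + 1/2 = 5/2
8 + 1/(5/2) = 8 + 2/5 = 42/5
2 + 1/(42/5) = 2 + 5/42 = 89/42
1 + 1/(89/42) = 1 + 42/89 = 131/89
3 + 1/(131/89) = 3 + 89/131 = 482/131
1 + 1/(482/131) = 1 + 131/482 = 613/482

613/482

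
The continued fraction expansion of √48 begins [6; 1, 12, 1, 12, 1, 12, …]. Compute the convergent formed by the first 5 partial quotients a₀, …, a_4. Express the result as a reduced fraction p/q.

1254/181

a_0 = 6: 6/1
a_1 = 1: 7/1
a_2 = 12: 90/13
a_3 = 1: 97/14
a_4 = 12: 1254/181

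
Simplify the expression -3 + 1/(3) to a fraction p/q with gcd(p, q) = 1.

Build up convergents one term at a time:
a_0 = -3: -3/1
a_1 = 3: -8/3

-8/3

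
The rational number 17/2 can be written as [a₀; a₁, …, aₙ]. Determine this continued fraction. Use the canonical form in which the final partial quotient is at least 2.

[8; 2]

17 ÷ 2 → quotient 8, remainder 1
2 ÷ 1 → quotient 2, remainder 0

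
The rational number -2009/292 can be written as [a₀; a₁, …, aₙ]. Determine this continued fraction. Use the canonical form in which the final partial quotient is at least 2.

Repeatedly divide and take the remainder:
-2009 = -7·292 + 35, so a_0 = -7
292 = 8·35 + 12, so a_1 = 8
35 = 2·12 + 11, so a_2 = 2
12 = 1·11 + 1, so a_3 = 1
11 = 11·1 + 0, so a_4 = 11

[-7; 8, 2, 1, 11]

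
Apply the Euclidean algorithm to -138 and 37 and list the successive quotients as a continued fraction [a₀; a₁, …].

[-4; 3, 1, 2, 3]

-138 ÷ 37 → quotient -4, remainder 10
37 ÷ 10 → quotient 3, remainder 7
10 ÷ 7 → quotient 1, remainder 3
7 ÷ 3 → quotient 2, remainder 1
3 ÷ 1 → quotient 3, remainder 0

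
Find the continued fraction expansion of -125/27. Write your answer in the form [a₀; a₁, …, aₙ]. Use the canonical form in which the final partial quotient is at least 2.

-125 ÷ 27 → quotient -5, remainder 10
27 ÷ 10 → quotient 2, remainder 7
10 ÷ 7 → quotient 1, remainder 3
7 ÷ 3 → quotient 2, remainder 1
3 ÷ 1 → quotient 3, remainder 0

[-5; 2, 1, 2, 3]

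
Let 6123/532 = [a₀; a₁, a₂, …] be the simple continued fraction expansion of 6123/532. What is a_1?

1

Run the Euclidean algorithm, recording each quotient:
⌊6123/532⌋ = 11, remainder 271
⌊532/271⌋ = 1, remainder 261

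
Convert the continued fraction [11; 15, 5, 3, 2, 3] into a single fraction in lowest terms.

Build up convergents one term at a time:
a_0 = 11: 11/1
a_1 = 15: 166/15
a_2 = 5: 841/76
a_3 = 3: 2689/243
a_4 = 2: 6219/562
a_5 = 3: 21346/1929

21346/1929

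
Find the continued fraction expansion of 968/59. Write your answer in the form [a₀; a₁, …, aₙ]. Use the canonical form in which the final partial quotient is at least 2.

[16; 2, 2, 5, 2]

968 ÷ 59 → quotient 16, remainder 24
59 ÷ 24 → quotient 2, remainder 11
24 ÷ 11 → quotient 2, remainder 2
11 ÷ 2 → quotient 5, remainder 1
2 ÷ 1 → quotient 2, remainder 0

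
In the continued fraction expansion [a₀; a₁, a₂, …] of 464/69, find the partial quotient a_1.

464 ÷ 69 → quotient 6, remainder 50
69 ÷ 50 → quotient 1, remainder 19

1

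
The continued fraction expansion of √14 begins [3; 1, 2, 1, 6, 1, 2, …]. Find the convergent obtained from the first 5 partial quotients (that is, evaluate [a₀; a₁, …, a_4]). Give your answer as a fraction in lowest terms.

Start with 6.
1 + 1/(6/1) = 1 + 1/6 = 7/6
2 + 1/(7/6) = 2 + 6/7 = 20/7
1 + 1/(20/7) = 1 + 7/20 = 27/20
3 + 1/(27/20) = 3 + 20/27 = 101/27

101/27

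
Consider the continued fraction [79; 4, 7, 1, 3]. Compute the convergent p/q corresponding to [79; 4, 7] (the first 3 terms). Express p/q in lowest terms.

2298/29

Build up convergents one term at a time:
a_0 = 79: 79/1
a_1 = 4: 317/4
a_2 = 7: 2298/29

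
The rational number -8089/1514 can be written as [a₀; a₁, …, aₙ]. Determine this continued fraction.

[-6; 1, 1, 1, 11, 14, 3]

⌊-8089/1514⌋ = -6, remainder 995
⌊1514/995⌋ = 1, remainder 519
⌊995/519⌋ = 1, remainder 476
⌊519/476⌋ = 1, remainder 43
⌊476/43⌋ = 11, remainder 3
⌊43/3⌋ = 14, remainder 1
⌊3/1⌋ = 3, remainder 0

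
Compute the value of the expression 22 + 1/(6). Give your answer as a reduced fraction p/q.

133/6

Start with 6.
22 + 1/(6/1) = 22 + 1/6 = 133/6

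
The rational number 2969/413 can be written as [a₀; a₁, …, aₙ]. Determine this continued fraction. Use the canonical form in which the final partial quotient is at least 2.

2969 = 7·413 + 78, so a_0 = 7
413 = 5·78 + 23, so a_1 = 5
78 = 3·23 + 9, so a_2 = 3
23 = 2·9 + 5, so a_3 = 2
9 = 1·5 + 4, so a_4 = 1
5 = 1·4 + 1, so a_5 = 1
4 = 4·1 + 0, so a_6 = 4

[7; 5, 3, 2, 1, 1, 4]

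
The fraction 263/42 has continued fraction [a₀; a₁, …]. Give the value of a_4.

2

Repeatedly divide and take the remainder:
263 = 6·42 + 11, so a_0 = 6
42 = 3·11 + 9, so a_1 = 3
11 = 1·9 + 2, so a_2 = 1
9 = 4·2 + 1, so a_3 = 4
2 = 2·1 + 0, so a_4 = 2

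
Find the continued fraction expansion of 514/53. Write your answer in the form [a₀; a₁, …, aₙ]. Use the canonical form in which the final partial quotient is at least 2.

514 ÷ 53 → quotient 9, remainder 37
53 ÷ 37 → quotient 1, remainder 16
37 ÷ 16 → quotient 2, remainder 5
16 ÷ 5 → quotient 3, remainder 1
5 ÷ 1 → quotient 5, remainder 0

[9; 1, 2, 3, 5]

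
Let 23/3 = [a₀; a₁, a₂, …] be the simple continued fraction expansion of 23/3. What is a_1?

Apply division with remainder until the remainder is 0:
23 ÷ 3 → quotient 7, remainder 2
3 ÷ 2 → quotient 1, remainder 1

1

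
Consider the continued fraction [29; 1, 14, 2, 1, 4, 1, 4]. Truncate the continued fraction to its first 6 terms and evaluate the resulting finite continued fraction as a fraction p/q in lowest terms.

Build up convergents one term at a time:
a_0 = 29: 29/1
a_1 = 1: 30/1
a_2 = 14: 449/15
a_3 = 2: 928/31
a_4 = 1: 1377/46
a_5 = 4: 6436/215

6436/215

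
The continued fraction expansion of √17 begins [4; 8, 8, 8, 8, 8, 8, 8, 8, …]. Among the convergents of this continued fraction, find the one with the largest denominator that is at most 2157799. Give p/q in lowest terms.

a_0 = 4: 4/1  (≤ bound)
a_1 = 8: 33/8  (≤ bound)
a_2 = 8: 268/65  (≤ bound)
a_3 = 8: 2177/528  (≤ bound)
a_4 = 8: 17684/4289  (≤ bound)
a_5 = 8: 143649/34840  (≤ bound)
a_6 = 8: 1166876/283009  (≤ bound)
a_7 = 8: 9478657/2298912  (> 2157799, stop)

1166876/283009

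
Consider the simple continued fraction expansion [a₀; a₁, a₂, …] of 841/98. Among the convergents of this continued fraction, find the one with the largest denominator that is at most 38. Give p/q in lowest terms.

103/12

a_0 = 8: 8/1  (≤ bound)
a_1 = 1: 9/1  (≤ bound)
a_2 = 1: 17/2  (≤ bound)
a_3 = 2: 43/5  (≤ bound)
a_4 = 1: 60/7  (≤ bound)
a_5 = 1: 103/12  (≤ bound)
a_6 = 3: 369/43  (> 38, stop)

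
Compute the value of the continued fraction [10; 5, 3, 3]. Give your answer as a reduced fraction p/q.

Starting at the tail and folding back:
Start with 3.
3 + 1/(3/1) = 3 + 1/3 = 10/3
5 + 1/(10/3) = 5 + 3/10 = 53/10
10 + 1/(53/10) = 10 + 10/53 = 540/53

540/53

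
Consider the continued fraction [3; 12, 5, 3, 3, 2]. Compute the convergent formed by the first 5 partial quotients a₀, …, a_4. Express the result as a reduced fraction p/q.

1991/646

a_0 = 3: 3/1
a_1 = 12: 37/12
a_2 = 5: 188/61
a_3 = 3: 601/195
a_4 = 3: 1991/646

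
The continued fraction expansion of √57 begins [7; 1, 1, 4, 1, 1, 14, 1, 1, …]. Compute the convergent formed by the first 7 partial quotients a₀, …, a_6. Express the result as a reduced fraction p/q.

2197/291

Start with 14.
1 + 1/(14/1) = 1 + 1/14 = 15/14
1 + 1/(15/14) = 1 + 14/15 = 29/15
4 + 1/(29/15) = 4 + 15/29 = 131/29
1 + 1/(131/29) = 1 + 29/131 = 160/131
1 + 1/(160/131) = 1 + 131/160 = 291/160
7 + 1/(291/160) = 7 + 160/291 = 2197/291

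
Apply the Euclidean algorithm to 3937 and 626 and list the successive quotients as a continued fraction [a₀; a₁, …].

[6; 3, 2, 5, 1, 1, 7]

Run the Euclidean algorithm, recording each quotient:
3937 ÷ 626 → quotient 6, remainder 181
626 ÷ 181 → quotient 3, remainder 83
181 ÷ 83 → quotient 2, remainder 15
83 ÷ 15 → quotient 5, remainder 8
15 ÷ 8 → quotient 1, remainder 7
8 ÷ 7 → quotient 1, remainder 1
7 ÷ 1 → quotient 7, remainder 0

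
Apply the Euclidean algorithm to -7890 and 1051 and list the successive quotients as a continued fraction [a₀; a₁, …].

[-8; 2, 34, 1, 1, 7]

Repeatedly divide and take the remainder:
-7890 = -8·1051 + 518, so a_0 = -8
1051 = 2·518 + 15, so a_1 = 2
518 = 34·15 + 8, so a_2 = 34
15 = 1·8 + 7, so a_3 = 1
8 = 1·7 + 1, so a_4 = 1
7 = 7·1 + 0, so a_5 = 7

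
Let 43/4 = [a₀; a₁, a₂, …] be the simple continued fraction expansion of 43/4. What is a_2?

3

⌊43/4⌋ = 10, remainder 3
⌊4/3⌋ = 1, remainder 1
⌊3/1⌋ = 3, remainder 0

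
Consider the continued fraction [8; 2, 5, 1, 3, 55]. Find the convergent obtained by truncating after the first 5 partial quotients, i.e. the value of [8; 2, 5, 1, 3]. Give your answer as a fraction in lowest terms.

a_0 = 8: 8/1
a_1 = 2: 17/2
a_2 = 5: 93/11
a_3 = 1: 110/13
a_4 = 3: 423/50

423/50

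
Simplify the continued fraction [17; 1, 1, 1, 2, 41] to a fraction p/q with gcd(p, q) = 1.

a_0 = 17: 17/1
a_1 = 1: 18/1
a_2 = 1: 35/2
a_3 = 1: 53/3
a_4 = 2: 141/8
a_5 = 41: 5834/331

5834/331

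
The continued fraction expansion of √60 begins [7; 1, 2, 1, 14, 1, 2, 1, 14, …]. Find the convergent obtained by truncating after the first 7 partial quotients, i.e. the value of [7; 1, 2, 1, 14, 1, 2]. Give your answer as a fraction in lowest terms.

a_0 = 7: 7/1
a_1 = 1: 8/1
a_2 = 2: 23/3
a_3 = 1: 31/4
a_4 = 14: 457/59
a_5 = 1: 488/63
a_6 = 2: 1433/185

1433/185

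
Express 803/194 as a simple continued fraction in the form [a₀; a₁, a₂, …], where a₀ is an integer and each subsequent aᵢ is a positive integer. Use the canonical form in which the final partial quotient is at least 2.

803 ÷ 194 → quotient 4, remainder 27
194 ÷ 27 → quotient 7, remainder 5
27 ÷ 5 → quotient 5, remainder 2
5 ÷ 2 → quotient 2, remainder 1
2 ÷ 1 → quotient 2, remainder 0

[4; 7, 5, 2, 2]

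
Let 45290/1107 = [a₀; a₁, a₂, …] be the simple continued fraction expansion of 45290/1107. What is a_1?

1

⌊45290/1107⌋ = 40, remainder 1010
⌊1107/1010⌋ = 1, remainder 97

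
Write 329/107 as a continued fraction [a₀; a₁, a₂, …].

329 = 3·107 + 8, so a_0 = 3
107 = 13·8 + 3, so a_1 = 13
8 = 2·3 + 2, so a_2 = 2
3 = 1·2 + 1, so a_3 = 1
2 = 2·1 + 0, so a_4 = 2

[3; 13, 2, 1, 2]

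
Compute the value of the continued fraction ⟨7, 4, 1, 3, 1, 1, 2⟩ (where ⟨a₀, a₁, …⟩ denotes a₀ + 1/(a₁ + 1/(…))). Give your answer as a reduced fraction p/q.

Start with 2.
1 + 1/(2/1) = 1 + 1/2 = 3/2
1 + 1/(3/2) = 1 + 2/3 = 5/3
3 + 1/(5/3) = 3 + 3/5 = 18/5
1 + 1/(18/5) = 1 + 5/18 = 23/18
4 + 1/(23/18) = 4 + 18/23 = 110/23
7 + 1/(110/23) = 7 + 23/110 = 793/110

793/110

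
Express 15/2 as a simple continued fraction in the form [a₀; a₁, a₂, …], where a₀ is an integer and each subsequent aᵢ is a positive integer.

[7; 2]

⌊15/2⌋ = 7, remainder 1
⌊2/1⌋ = 2, remainder 0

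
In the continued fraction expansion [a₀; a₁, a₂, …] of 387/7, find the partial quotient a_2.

2

387 = 55·7 + 2, so a_0 = 55
7 = 3·2 + 1, so a_1 = 3
2 = 2·1 + 0, so a_2 = 2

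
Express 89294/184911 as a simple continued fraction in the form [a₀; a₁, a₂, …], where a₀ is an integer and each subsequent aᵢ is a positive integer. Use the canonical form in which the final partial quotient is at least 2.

[0; 2, 14, 8, 5, 3, 1, 36]

⌊89294/184911⌋ = 0, remainder 89294
⌊184911/89294⌋ = 2, remainder 6323
⌊89294/6323⌋ = 14, remainder 772
⌊6323/772⌋ = 8, remainder 147
⌊772/147⌋ = 5, remainder 37
⌊147/37⌋ = 3, remainder 36
⌊37/36⌋ = 1, remainder 1
⌊36/1⌋ = 36, remainder 0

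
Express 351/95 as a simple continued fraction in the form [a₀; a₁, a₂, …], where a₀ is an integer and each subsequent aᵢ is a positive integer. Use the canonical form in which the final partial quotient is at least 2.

Repeatedly divide and take the remainder:
351 = 3·95 + 66, so a_0 = 3
95 = 1·66 + 29, so a_1 = 1
66 = 2·29 + 8, so a_2 = 2
29 = 3·8 + 5, so a_3 = 3
8 = 1·5 + 3, so a_4 = 1
5 = 1·3 + 2, so a_5 = 1
3 = 1·2 + 1, so a_6 = 1
2 = 2·1 + 0, so a_7 = 2

[3; 1, 2, 3, 1, 1, 1, 2]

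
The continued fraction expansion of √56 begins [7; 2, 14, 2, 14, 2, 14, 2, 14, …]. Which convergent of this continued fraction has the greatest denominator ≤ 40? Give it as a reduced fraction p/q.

217/29

List convergents until the denominator exceeds the bound:
a_0 = 7: 7/1  (≤ bound)
a_1 = 2: 15/2  (≤ bound)
a_2 = 14: 217/29  (≤ bound)
a_3 = 2: 449/60  (> 40, stop)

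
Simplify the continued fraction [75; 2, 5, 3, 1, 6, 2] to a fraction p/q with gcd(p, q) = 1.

a_0 = 75: 75/1
a_1 = 2: 151/2
a_2 = 5: 830/11
a_3 = 3: 2641/35
a_4 = 1: 3471/46
a_5 = 6: 23467/311
a_6 = 2: 50405/668

50405/668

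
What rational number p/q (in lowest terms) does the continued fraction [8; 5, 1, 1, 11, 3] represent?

3207/392

Start with 3.
11 + 1/(3/1) = 11 + 1/3 = 34/3
1 + 1/(34/3) = 1 + 3/34 = 37/34
1 + 1/(37/34) = 1 + 34/37 = 71/37
5 + 1/(71/37) = 5 + 37/71 = 392/71
8 + 1/(392/71) = 8 + 71/392 = 3207/392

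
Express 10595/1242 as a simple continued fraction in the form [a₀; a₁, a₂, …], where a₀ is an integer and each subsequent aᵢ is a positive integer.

⌊10595/1242⌋ = 8, remainder 659
⌊1242/659⌋ = 1, remainder 583
⌊659/583⌋ = 1, remainder 76
⌊583/76⌋ = 7, remainder 51
⌊76/51⌋ = 1, remainder 25
⌊51/25⌋ = 2, remainder 1
⌊25/1⌋ = 25, remainder 0

[8; 1, 1, 7, 1, 2, 25]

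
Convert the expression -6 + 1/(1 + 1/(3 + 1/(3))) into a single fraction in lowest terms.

-68/13

a_0 = -6: -6/1
a_1 = 1: -5/1
a_2 = 3: -21/4
a_3 = 3: -68/13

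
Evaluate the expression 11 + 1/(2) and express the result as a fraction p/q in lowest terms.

23/2

Start with 2.
11 + 1/(2/1) = 11 + 1/2 = 23/2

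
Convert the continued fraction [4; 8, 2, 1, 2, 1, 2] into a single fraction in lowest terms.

Start with 2.
1 + 1/(2/1) = 1 + 1/2 = 3/2
2 + 1/(3/2) = 2 + 2/3 = 8/3
1 + 1/(8/3) = 1 + 3/8 = 11/8
2 + 1/(11/8) = 2 + 8/11 = 30/11
8 + 1/(30/11) = 8 + 11/30 = 251/30
4 + 1/(251/30) = 4 + 30/251 = 1034/251

1034/251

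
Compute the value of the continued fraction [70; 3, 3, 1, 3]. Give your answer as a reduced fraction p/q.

Starting at the tail and folding back:
Start with 3.
1 + 1/(3/1) = 1 + 1/3 = 4/3
3 + 1/(4/3) = 3 + 3/4 = 15/4
3 + 1/(15/4) = 3 + 4/15 = 49/15
70 + 1/(49/15) = 70 + 15/49 = 3445/49

3445/49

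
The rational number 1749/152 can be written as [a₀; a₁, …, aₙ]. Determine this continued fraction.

⌊1749/152⌋ = 11, remainder 77
⌊152/77⌋ = 1, remainder 75
⌊77/75⌋ = 1, remainder 2
⌊75/2⌋ = 37, remainder 1
⌊2/1⌋ = 2, remainder 0

[11; 1, 1, 37, 2]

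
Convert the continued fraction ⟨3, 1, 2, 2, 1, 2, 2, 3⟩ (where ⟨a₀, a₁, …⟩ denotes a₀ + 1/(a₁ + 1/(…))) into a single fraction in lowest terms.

Compute successive convergents:
a_0 = 3: 3/1
a_1 = 1: 4/1
a_2 = 2: 11/3
a_3 = 2: 26/7
a_4 = 1: 37/10
a_5 = 2: 100/27
a_6 = 2: 237/64
a_7 = 3: 811/219

811/219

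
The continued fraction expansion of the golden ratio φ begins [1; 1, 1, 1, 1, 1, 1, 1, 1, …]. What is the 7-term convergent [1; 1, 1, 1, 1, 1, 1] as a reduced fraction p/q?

Start with 1.
1 + 1/(1/1) = 1 + 1/1 = 2/1
1 + 1/(2/1) = 1 + 1/2 = 3/2
1 + 1/(3/2) = 1 + 2/3 = 5/3
1 + 1/(5/3) = 1 + 3/5 = 8/5
1 + 1/(8/5) = 1 + 5/8 = 13/8
1 + 1/(13/8) = 1 + 8/13 = 21/13

21/13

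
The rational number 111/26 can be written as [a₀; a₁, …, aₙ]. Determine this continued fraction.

[4; 3, 1, 2, 2]

Repeatedly divide and take the remainder:
111 = 4·26 + 7, so a_0 = 4
26 = 3·7 + 5, so a_1 = 3
7 = 1·5 + 2, so a_2 = 1
5 = 2·2 + 1, so a_3 = 2
2 = 2·1 + 0, so a_4 = 2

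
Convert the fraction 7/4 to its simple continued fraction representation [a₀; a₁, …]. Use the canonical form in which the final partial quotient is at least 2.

7 ÷ 4 → quotient 1, remainder 3
4 ÷ 3 → quotient 1, remainder 1
3 ÷ 1 → quotient 3, remainder 0

[1; 1, 3]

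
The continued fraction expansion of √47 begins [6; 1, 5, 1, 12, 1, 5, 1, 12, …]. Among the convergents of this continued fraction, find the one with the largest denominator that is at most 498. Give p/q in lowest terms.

665/97

List convergents until the denominator exceeds the bound:
a_0 = 6: 6/1  (≤ bound)
a_1 = 1: 7/1  (≤ bound)
a_2 = 5: 41/6  (≤ bound)
a_3 = 1: 48/7  (≤ bound)
a_4 = 12: 617/90  (≤ bound)
a_5 = 1: 665/97  (≤ bound)
a_6 = 5: 3942/575  (> 498, stop)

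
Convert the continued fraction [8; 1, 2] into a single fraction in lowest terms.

Start with 2.
1 + 1/(2/1) = 1 + 1/2 = 3/2
8 + 1/(3/2) = 8 + 2/3 = 26/3

26/3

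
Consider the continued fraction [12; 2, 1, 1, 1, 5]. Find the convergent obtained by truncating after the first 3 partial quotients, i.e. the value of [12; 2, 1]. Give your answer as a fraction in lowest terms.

Start with 1.
2 + 1/(1/1) = 2 + 1/1 = 3/1
12 + 1/(3/1) = 12 + 1/3 = 37/3

37/3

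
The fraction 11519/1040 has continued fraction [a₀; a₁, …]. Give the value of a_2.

6

Repeatedly divide and take the remainder:
11519 = 11·1040 + 79, so a_0 = 11
1040 = 13·79 + 13, so a_1 = 13
79 = 6·13 + 1, so a_2 = 6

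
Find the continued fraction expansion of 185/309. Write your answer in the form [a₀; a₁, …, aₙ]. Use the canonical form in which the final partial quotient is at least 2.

185 = 0·309 + 185, so a_0 = 0
309 = 1·185 + 124, so a_1 = 1
185 = 1·124 + 61, so a_2 = 1
124 = 2·61 + 2, so a_3 = 2
61 = 30·2 + 1, so a_4 = 30
2 = 2·1 + 0, so a_5 = 2

[0; 1, 1, 2, 30, 2]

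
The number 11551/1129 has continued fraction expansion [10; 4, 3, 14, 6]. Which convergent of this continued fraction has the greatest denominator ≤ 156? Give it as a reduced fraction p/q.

133/13

List convergents until the denominator exceeds the bound:
a_0 = 10: 10/1  (≤ bound)
a_1 = 4: 41/4  (≤ bound)
a_2 = 3: 133/13  (≤ bound)
a_3 = 14: 1903/186  (> 156, stop)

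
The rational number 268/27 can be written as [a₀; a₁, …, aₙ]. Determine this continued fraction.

[9; 1, 12, 2]

⌊268/27⌋ = 9, remainder 25
⌊27/25⌋ = 1, remainder 2
⌊25/2⌋ = 12, remainder 1
⌊2/1⌋ = 2, remainder 0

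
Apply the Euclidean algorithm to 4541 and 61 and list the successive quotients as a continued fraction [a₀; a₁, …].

4541 = 74·61 + 27, so a_0 = 74
61 = 2·27 + 7, so a_1 = 2
27 = 3·7 + 6, so a_2 = 3
7 = 1·6 + 1, so a_3 = 1
6 = 6·1 + 0, so a_4 = 6

[74; 2, 3, 1, 6]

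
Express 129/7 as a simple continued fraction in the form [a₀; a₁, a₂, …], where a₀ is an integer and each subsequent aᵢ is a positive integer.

[18; 2, 3]

Run the Euclidean algorithm, recording each quotient:
⌊129/7⌋ = 18, remainder 3
⌊7/3⌋ = 2, remainder 1
⌊3/1⌋ = 3, remainder 0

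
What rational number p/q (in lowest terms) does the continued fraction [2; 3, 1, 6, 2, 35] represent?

Use the convergent recurrence hₖ = aₖ·hₖ₋₁ + hₖ₋₂ (and likewise for the denominators kₖ):
a_0 = 2: 2/1
a_1 = 3: 7/3
a_2 = 1: 9/4
a_3 = 6: 61/27
a_4 = 2: 131/58
a_5 = 35: 4646/2057

4646/2057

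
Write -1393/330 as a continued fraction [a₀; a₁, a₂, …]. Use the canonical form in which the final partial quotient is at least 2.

[-5; 1, 3, 1, 1, 11, 1, 2]

Run the Euclidean algorithm, recording each quotient:
-1393 ÷ 330 → quotient -5, remainder 257
330 ÷ 257 → quotient 1, remainder 73
257 ÷ 73 → quotient 3, remainder 38
73 ÷ 38 → quotient 1, remainder 35
38 ÷ 35 → quotient 1, remainder 3
35 ÷ 3 → quotient 11, remainder 2
3 ÷ 2 → quotient 1, remainder 1
2 ÷ 1 → quotient 2, remainder 0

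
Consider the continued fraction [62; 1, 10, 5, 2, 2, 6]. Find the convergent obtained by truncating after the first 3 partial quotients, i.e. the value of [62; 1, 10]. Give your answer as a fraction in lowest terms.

692/11

a_0 = 62: 62/1
a_1 = 1: 63/1
a_2 = 10: 692/11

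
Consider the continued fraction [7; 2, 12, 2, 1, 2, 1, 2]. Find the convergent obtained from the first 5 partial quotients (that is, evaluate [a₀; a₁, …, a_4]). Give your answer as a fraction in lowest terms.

576/77

a_0 = 7: 7/1
a_1 = 2: 15/2
a_2 = 12: 187/25
a_3 = 2: 389/52
a_4 = 1: 576/77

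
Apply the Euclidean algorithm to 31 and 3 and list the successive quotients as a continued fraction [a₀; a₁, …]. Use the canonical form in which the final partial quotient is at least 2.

[10; 3]

⌊31/3⌋ = 10, remainder 1
⌊3/1⌋ = 3, remainder 0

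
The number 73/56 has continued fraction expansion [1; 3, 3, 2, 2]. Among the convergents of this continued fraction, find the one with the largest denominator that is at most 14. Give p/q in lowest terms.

13/10

a_0 = 1: 1/1  (≤ bound)
a_1 = 3: 4/3  (≤ bound)
a_2 = 3: 13/10  (≤ bound)
a_3 = 2: 30/23  (> 14, stop)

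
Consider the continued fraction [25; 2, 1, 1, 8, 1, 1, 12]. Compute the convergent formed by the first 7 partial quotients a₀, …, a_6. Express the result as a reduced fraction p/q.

Work from the innermost term outward:
Start with 1.
1 + 1/(1/1) = 1 + 1/1 = 2/1
8 + 1/(2/1) = 8 + 1/2 = 17/2
1 + 1/(17/2) = 1 + 2/17 = 19/17
1 + 1/(19/17) = 1 + 17/19 = 36/19
2 + 1/(36/19) = 2 + 19/36 = 91/36
25 + 1/(91/36) = 25 + 36/91 = 2311/91

2311/91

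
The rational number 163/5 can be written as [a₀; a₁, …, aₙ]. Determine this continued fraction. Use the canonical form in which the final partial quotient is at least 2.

163 ÷ 5 → quotient 32, remainder 3
5 ÷ 3 → quotient 1, remainder 2
3 ÷ 2 → quotient 1, remainder 1
2 ÷ 1 → quotient 2, remainder 0

[32; 1, 1, 2]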